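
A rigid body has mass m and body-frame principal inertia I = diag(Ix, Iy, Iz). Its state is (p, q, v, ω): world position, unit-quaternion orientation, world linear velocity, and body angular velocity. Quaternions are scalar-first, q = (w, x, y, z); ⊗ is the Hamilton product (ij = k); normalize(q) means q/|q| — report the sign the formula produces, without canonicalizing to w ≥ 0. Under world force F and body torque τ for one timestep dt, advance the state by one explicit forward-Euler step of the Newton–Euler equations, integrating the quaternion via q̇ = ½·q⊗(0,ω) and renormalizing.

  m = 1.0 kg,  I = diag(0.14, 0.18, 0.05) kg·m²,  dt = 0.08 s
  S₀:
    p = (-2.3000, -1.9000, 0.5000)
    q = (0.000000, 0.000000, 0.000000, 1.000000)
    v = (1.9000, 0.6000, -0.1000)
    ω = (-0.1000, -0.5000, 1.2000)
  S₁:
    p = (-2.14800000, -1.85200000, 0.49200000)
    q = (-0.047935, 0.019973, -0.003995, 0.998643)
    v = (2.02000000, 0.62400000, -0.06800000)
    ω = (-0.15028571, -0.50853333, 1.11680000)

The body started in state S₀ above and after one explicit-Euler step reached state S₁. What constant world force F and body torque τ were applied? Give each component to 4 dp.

v₁ − v₀ = (0.12000000, 0.02400000, 0.03200000)
applied force F = (1.5000, 0.3000, 0.4000)
rate change Δω = (-0.05028571, -0.00853333, -0.08320000)
applied torque τ = (-0.0100, -0.0300, -0.0500)

F = (1.5000, 0.3000, 0.4000)
τ = (-0.0100, -0.0300, -0.0500)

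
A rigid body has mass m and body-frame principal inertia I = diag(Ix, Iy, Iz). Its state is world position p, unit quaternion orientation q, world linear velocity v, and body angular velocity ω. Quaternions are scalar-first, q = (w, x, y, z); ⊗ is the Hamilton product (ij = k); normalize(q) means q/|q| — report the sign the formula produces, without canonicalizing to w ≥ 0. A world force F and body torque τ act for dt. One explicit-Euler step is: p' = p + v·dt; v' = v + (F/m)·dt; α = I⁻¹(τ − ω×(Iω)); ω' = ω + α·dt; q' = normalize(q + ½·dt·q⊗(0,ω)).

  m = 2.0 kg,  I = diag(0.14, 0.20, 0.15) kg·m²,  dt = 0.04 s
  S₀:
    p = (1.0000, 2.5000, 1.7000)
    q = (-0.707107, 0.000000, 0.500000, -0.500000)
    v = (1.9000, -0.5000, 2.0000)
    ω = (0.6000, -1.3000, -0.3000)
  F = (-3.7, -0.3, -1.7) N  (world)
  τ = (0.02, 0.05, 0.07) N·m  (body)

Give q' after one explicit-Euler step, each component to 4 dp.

q' = (-0.6968, -0.0245, 0.5122, -0.5015)

q⊗(0,ω) = (0.5000000, -1.2242642, 0.6192391, -0.0878679)
q + ½dt·q⊗(0,ω), renormalized = (-0.6968, -0.0245, 0.5122, -0.5015)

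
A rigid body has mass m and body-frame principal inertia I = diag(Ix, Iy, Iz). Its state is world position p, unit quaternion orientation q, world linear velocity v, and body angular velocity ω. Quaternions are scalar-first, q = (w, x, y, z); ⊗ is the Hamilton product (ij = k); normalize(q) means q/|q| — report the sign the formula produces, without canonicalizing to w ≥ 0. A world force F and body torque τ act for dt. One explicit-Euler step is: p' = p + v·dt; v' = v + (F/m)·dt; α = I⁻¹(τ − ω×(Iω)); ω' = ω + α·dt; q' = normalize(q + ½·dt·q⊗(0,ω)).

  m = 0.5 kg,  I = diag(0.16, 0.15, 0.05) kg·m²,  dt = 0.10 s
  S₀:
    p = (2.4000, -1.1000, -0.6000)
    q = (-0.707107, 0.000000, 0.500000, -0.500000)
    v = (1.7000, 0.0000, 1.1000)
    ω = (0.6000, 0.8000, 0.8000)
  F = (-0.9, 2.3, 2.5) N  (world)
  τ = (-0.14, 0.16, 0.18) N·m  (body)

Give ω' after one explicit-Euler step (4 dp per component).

angular accel α = (-0.4750, 0.7147, 3.6960)
ω + α·dt = (0.5525, 0.8715, 1.1696)

ω' = (0.5525, 0.8715, 1.1696)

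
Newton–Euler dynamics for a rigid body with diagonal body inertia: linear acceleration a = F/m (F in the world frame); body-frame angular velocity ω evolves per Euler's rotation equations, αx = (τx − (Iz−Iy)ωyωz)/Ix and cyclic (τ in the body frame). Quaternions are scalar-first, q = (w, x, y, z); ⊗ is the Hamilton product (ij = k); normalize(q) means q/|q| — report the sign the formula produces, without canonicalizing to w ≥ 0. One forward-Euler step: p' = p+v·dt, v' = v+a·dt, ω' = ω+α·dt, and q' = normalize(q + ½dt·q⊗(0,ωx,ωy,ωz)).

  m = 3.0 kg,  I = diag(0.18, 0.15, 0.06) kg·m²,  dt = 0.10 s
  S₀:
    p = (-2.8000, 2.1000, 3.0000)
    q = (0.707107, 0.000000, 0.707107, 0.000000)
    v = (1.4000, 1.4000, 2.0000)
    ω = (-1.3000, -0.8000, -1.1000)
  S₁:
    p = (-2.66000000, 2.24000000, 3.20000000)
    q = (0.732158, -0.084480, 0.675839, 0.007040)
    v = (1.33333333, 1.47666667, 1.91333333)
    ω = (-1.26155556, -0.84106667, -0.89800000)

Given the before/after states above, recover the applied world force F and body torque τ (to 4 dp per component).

Δv = v₁−v₀ = (-0.06666667, 0.07666667, -0.08666667)
m·(v₁−v₀)/dt = (-2.0000, 2.3000, -2.6000)
rate change Δω = (0.03844444, -0.04106667, 0.20200000)
precession coupling = (-0.0792, 0.1716, -0.0312)
I·α + gyro = (-0.0100, 0.1100, 0.0900)

F = (-2.0000, 2.3000, -2.6000)
τ = (-0.0100, 0.1100, 0.0900)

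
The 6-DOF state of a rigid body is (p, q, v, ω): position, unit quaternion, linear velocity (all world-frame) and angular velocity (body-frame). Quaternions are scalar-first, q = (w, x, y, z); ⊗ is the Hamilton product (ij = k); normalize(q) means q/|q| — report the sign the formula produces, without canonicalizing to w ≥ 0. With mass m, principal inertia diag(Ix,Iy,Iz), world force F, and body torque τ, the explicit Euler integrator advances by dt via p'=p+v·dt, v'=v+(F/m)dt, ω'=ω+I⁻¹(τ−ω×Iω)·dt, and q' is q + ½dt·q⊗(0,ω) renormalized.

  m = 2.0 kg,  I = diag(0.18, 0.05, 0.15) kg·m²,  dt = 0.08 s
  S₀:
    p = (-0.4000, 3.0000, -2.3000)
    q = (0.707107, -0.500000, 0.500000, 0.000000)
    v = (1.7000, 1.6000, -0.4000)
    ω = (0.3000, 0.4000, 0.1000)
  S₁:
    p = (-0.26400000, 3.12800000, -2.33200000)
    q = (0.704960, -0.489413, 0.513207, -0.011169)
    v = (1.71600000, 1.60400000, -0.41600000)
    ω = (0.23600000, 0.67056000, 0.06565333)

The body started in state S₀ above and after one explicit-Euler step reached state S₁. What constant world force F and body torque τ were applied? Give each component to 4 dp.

F = (0.4000, 0.1000, -0.4000)
τ = (-0.1400, 0.1700, -0.0800)

ω₁ − ω₀ = (-0.06400000, 0.27056000, -0.03434667)
I·α + gyro = (-0.1400, 0.1700, -0.0800)
v₁ − v₀ = (0.01600000, 0.00400000, -0.01600000)
m·(v₁−v₀)/dt = (0.4000, 0.1000, -0.4000)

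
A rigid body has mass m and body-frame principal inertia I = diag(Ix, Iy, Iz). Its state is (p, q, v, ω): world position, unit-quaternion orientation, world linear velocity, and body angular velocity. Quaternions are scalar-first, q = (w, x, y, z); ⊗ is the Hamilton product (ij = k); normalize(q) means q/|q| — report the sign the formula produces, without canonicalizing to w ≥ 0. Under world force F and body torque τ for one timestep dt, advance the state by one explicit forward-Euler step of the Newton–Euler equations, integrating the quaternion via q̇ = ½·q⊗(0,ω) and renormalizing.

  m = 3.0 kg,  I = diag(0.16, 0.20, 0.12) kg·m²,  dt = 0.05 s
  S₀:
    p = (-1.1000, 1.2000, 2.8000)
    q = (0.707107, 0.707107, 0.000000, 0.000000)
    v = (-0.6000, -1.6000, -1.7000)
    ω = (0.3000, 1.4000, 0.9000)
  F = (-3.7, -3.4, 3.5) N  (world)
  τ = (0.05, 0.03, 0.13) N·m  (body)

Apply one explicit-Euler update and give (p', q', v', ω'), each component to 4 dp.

p' = (-1.1300, 1.1200, 2.7150)
q' = (0.7012, 0.7118, 0.0088, 0.0406)
v' = (-0.6617, -1.6567, -1.6417)
ω' = (0.3471, 1.4048, 0.9472)

p' = p + v·dt = (-1.1300, 1.1200, 2.7150)
new velocity v' = (-0.6617, -1.6567, -1.6417)
ω×(Iω) gyroscopic = (-0.1008, 0.0108, 0.0168)
(τ − ω×Iω)/I = (0.9425, 0.0960, 0.9433)
ω' = ω + α·dt = (0.3471, 1.4048, 0.9472)
q⊗(0,ω) = (-0.2121321, 0.2121321, 0.3535535, 1.6263461)
q' = normalize(q + ½dt·q⊗(0,ω)) = (0.7012, 0.7118, 0.0088, 0.0406)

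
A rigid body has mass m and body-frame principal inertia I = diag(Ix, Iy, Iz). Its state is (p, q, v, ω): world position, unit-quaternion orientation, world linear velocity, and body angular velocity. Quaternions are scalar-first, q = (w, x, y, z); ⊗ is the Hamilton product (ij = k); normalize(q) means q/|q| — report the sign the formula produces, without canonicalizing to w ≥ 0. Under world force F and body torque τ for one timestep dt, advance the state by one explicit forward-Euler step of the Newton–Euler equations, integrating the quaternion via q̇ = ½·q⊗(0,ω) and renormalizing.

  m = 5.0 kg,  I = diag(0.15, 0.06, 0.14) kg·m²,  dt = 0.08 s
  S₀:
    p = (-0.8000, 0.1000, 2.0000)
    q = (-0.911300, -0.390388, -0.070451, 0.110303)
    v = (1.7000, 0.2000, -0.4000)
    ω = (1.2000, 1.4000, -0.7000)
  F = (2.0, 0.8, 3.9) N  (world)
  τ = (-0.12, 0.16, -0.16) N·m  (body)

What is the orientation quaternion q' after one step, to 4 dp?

2q̇ = q⊗(0,ω) = (0.6443091, -1.1986685, -1.4167280, 0.1759080)
q' = normalize(q + ½dt·q⊗(0,ω)) = (-0.8828, -0.4370, -0.1267, 0.1170)

q' = (-0.8828, -0.4370, -0.1267, 0.1170)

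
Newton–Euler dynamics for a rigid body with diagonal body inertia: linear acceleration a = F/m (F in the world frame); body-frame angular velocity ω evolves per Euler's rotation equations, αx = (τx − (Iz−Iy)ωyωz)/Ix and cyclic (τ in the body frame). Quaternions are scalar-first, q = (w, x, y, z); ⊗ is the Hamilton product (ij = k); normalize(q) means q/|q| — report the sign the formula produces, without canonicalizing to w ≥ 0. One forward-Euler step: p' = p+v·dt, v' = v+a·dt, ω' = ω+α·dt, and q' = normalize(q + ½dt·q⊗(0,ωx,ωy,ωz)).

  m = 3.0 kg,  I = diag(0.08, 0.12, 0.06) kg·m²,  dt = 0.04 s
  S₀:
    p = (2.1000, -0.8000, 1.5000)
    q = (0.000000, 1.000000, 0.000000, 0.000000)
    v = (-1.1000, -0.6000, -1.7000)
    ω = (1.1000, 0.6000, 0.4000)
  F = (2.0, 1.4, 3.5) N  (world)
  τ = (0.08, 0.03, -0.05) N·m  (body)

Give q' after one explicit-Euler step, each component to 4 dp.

2q̇ = q⊗(0,ω) = (-1.1000000, 0.0000000, -0.4000000, 0.6000000)
q + ½dt·q⊗(0,ω), renormalized = (-0.0220, 0.9997, -0.0080, 0.0120)

q' = (-0.0220, 0.9997, -0.0080, 0.0120)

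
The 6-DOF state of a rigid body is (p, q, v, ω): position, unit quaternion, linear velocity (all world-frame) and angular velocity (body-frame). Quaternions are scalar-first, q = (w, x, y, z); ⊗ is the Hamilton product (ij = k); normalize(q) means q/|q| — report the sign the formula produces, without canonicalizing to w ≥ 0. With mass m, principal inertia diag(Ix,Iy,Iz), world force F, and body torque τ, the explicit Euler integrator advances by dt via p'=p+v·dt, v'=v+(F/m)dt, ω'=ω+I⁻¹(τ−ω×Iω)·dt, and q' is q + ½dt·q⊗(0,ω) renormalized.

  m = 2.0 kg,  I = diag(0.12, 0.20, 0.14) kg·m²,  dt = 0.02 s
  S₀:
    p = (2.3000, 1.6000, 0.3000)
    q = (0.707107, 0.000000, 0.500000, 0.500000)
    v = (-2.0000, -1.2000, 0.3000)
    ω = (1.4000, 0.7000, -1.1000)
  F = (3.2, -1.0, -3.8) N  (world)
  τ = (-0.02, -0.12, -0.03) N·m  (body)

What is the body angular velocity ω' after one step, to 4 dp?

ω' = (1.3890, 0.6849, -1.1155)

precession coupling ω×(Iω) = (0.0462, 0.0308, 0.0784)
angular accel α = (-0.5517, -0.7540, -0.7743)
ω + α·dt = (1.3890, 0.6849, -1.1155)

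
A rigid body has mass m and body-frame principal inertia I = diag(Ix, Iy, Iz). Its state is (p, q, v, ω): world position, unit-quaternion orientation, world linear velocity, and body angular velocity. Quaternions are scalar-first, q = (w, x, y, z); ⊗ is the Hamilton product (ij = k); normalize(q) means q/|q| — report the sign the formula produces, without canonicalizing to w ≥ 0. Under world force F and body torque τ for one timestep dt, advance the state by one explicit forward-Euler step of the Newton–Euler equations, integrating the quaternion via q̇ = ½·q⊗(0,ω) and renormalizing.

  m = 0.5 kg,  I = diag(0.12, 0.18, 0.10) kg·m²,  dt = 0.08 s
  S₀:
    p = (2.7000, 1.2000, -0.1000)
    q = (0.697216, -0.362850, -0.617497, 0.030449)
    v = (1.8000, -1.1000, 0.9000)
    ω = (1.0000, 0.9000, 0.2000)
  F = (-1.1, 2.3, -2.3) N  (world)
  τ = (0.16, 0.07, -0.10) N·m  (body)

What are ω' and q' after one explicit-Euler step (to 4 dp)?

angular accel α = (1.4533, 0.3667, -1.5400)
ω' = ω + α·dt = (1.1163, 0.9293, 0.0768)
q⊗(0,ω) = (0.9125075, 0.5463125, 0.7305134, 0.4303752)
q + ½dt·q⊗(0,ω), renormalized = (0.7326, -0.3405, -0.5874, 0.0476)

ω' = (1.1163, 0.9293, 0.0768)
q' = (0.7326, -0.3405, -0.5874, 0.0476)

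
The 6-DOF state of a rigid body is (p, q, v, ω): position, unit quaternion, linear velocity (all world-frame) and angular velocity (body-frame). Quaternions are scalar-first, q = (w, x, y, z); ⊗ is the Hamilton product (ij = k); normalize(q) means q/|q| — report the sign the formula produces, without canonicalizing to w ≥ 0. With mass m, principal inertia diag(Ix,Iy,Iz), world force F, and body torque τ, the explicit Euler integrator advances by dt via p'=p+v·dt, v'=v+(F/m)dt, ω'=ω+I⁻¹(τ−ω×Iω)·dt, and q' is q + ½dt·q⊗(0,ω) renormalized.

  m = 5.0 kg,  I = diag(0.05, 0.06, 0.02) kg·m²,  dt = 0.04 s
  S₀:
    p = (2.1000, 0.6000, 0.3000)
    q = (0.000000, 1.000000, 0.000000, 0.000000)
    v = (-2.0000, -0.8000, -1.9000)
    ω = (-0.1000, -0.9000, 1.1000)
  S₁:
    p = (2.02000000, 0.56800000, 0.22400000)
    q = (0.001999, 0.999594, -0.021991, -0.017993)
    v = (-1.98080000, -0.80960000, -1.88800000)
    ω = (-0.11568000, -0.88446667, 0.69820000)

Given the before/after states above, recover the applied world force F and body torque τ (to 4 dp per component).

F = (2.4000, -1.2000, 1.5000)
τ = (0.0200, 0.0200, -0.2000)

velocity change Δv = (0.01920000, -0.00960000, 0.01200000)
F = m·Δv/dt = (2.4000, -1.2000, 1.5000)
Δω = ω₁−ω₀ = (-0.01568000, 0.01553333, -0.40180000)
gyro term ω₀×Iω₀ = (0.0396, -0.0033, 0.0009)
τ = I·(Δω/dt) + ω₀×(Iω₀) = (0.0200, 0.0200, -0.2000)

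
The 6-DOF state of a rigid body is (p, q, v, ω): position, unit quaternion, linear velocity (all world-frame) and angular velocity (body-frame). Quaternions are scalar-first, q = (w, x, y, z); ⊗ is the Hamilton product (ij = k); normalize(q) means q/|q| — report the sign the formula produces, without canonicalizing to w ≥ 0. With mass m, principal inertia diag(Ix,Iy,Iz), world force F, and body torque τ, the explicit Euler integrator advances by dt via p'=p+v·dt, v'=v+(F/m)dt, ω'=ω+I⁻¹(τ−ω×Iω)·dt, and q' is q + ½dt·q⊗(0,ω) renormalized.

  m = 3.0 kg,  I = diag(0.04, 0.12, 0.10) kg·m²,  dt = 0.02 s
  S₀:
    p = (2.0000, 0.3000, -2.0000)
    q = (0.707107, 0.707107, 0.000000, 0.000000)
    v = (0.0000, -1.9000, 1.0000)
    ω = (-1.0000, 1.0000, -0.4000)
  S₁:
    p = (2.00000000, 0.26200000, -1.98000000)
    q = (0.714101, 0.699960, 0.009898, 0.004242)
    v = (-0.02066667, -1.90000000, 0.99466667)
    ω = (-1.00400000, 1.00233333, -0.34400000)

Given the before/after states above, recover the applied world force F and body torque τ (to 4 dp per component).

v₁ − v₀ = (-0.02066667, 0.00000000, -0.00533333)
applied force F = (-3.1000, 0.0000, -0.8000)
rate change Δω = (-0.00400000, 0.00233333, 0.05600000)
applied torque τ = (0.0000, -0.0100, 0.2000)

F = (-3.1000, 0.0000, -0.8000)
τ = (0.0000, -0.0100, 0.2000)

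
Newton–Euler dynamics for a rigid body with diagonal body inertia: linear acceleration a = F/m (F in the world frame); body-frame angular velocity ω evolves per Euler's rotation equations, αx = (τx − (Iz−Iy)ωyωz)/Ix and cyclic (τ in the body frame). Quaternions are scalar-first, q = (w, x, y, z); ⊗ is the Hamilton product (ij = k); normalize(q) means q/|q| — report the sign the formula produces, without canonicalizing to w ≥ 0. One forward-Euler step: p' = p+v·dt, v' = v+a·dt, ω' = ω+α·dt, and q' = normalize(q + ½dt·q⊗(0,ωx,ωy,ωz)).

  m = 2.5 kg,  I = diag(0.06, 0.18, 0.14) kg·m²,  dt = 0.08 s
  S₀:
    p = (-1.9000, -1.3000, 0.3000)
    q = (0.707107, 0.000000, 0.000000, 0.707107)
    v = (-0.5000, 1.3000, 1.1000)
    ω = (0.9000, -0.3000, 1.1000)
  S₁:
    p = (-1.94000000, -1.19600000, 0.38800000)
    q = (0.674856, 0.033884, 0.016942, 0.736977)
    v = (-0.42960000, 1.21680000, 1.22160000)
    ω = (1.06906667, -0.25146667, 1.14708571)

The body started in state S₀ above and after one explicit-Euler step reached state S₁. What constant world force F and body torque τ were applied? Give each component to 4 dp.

F = (2.2000, -2.6000, 3.8000)
τ = (0.1400, 0.0300, 0.0500)

Δω = ω₁−ω₀ = (0.16906667, 0.04853333, 0.04708571)
τ = I·(Δω/dt) + ω₀×(Iω₀) = (0.1400, 0.0300, 0.0500)
Δv = v₁−v₀ = (0.07040000, -0.08320000, 0.12160000)
applied force F = (2.2000, -2.6000, 3.8000)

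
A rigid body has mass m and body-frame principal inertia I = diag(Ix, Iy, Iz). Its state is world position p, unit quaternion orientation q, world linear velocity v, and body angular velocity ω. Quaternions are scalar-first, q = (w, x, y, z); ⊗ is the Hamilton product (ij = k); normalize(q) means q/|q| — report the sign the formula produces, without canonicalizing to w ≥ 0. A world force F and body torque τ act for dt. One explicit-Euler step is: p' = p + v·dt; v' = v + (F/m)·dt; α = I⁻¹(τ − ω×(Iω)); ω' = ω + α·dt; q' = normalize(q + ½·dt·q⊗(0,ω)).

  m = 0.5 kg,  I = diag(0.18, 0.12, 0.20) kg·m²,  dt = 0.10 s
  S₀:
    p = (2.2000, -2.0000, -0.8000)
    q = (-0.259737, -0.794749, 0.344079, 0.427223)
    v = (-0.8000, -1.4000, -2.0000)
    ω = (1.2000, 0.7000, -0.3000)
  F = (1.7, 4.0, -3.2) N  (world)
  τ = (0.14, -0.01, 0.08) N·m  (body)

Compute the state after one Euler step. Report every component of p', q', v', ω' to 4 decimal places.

a = F/m = (3.4000, 8.0000, -6.4000)
new position p' = (2.1200, -2.1400, -1.0000)
v + (F/m)dt = (-0.4600, -0.6000, -2.6400)
gyro term ω×Iω = (-0.0168, 0.0072, -0.0504)
(τ − ω×Iω)/I = (0.8711, -0.1433, 0.6520)
new body rate ω' = (1.2871, 0.6857, -0.2348)
q⊗(0,ω) = (0.8410104, -0.7139642, 0.0924270, -0.8912980)
updated quaternion q' = (-0.2171, -0.8284, 0.3478, 0.3817)

p' = (2.1200, -2.1400, -1.0000)
q' = (-0.2171, -0.8284, 0.3478, 0.3817)
v' = (-0.4600, -0.6000, -2.6400)
ω' = (1.2871, 0.6857, -0.2348)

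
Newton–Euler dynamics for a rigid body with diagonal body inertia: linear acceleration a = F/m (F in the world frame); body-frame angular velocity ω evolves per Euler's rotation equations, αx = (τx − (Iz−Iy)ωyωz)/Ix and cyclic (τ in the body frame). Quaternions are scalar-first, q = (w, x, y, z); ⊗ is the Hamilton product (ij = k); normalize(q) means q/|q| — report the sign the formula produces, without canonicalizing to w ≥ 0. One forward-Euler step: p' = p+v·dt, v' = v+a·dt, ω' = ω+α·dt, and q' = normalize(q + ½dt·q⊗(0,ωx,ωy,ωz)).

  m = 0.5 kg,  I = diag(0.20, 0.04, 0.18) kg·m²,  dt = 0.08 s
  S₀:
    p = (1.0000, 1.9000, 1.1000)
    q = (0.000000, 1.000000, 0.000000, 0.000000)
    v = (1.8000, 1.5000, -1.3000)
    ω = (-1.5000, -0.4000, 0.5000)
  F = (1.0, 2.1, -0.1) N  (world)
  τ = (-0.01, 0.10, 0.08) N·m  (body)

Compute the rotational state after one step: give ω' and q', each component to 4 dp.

ω' = (-1.4928, -0.1700, 0.5782)
q' = (0.0599, 0.9979, -0.0200, -0.0160)

precession coupling ω×(Iω) = (-0.0280, -0.0150, -0.0960)
(τ − ω×Iω)/I = (0.0900, 2.8750, 0.9778)
ω + α·dt = (-1.4928, -0.1700, 0.5782)
q⊗(0,ω) = (1.5000000, 0.0000000, -0.5000000, -0.4000000)
q + ½dt·q⊗(0,ω), renormalized = (0.0599, 0.9979, -0.0200, -0.0160)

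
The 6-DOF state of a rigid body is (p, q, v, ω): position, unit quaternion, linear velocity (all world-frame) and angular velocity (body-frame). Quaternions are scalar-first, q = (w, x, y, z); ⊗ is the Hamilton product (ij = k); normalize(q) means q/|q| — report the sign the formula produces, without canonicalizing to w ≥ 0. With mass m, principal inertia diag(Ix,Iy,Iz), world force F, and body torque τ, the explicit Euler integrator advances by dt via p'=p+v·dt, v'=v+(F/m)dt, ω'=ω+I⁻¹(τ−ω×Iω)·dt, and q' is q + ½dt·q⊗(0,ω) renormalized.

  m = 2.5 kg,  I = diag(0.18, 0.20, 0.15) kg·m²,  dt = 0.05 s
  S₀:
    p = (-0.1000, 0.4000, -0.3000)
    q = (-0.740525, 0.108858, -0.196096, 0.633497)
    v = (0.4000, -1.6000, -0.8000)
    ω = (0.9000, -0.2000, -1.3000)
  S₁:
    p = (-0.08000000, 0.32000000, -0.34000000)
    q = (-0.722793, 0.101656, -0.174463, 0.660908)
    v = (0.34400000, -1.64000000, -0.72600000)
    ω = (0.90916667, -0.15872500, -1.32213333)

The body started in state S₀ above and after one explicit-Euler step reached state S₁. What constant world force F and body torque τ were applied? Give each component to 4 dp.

rate change Δω = (0.00916667, 0.04127500, -0.02213333)
τ = I·(Δω/dt) + ω₀×(Iω₀) = (0.0200, 0.1300, -0.0700)
velocity change Δv = (-0.05600000, -0.04000000, 0.07400000)
applied force F = (-2.8000, -2.0000, 3.7000)

F = (-2.8000, -2.0000, 3.7000)
τ = (0.0200, 0.1300, -0.0700)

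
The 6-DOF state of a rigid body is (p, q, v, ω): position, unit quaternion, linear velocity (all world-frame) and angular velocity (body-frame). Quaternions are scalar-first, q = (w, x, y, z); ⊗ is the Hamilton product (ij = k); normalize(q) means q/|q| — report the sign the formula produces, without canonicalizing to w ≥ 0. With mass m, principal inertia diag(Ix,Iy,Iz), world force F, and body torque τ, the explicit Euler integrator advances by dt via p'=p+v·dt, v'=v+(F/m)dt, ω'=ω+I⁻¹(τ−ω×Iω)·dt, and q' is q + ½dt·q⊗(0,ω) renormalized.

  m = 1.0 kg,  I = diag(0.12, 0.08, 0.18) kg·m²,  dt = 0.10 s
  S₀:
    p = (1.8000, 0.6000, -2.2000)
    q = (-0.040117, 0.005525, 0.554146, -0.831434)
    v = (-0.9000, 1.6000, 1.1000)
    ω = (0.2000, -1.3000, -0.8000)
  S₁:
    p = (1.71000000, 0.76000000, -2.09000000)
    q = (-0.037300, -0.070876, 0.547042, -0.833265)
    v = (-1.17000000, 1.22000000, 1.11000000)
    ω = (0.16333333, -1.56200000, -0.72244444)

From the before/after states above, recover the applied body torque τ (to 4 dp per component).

τ = (0.0600, -0.2000, 0.1500)

rate change Δω = (-0.03666667, -0.26200000, 0.07755556)
I·α + gyro = (0.0600, -0.2000, 0.1500)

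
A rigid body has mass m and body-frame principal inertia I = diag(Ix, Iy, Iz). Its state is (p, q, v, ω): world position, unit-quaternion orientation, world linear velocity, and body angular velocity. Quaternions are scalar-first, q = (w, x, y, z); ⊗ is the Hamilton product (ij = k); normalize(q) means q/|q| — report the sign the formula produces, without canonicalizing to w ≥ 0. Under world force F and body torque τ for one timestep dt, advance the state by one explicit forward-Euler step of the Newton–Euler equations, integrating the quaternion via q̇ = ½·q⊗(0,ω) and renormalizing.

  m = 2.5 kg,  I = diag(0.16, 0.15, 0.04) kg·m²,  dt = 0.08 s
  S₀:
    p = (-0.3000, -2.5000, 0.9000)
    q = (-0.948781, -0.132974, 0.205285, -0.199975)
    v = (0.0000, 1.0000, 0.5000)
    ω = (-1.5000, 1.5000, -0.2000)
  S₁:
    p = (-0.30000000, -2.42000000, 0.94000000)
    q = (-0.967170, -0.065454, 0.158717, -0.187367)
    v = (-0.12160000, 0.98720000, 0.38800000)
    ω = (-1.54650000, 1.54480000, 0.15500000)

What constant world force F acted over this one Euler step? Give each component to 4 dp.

F = (-3.8000, -0.4000, -3.5000)

velocity change Δv = (-0.12160000, -0.01280000, -0.11200000)
applied force F = (-3.8000, -0.4000, -3.5000)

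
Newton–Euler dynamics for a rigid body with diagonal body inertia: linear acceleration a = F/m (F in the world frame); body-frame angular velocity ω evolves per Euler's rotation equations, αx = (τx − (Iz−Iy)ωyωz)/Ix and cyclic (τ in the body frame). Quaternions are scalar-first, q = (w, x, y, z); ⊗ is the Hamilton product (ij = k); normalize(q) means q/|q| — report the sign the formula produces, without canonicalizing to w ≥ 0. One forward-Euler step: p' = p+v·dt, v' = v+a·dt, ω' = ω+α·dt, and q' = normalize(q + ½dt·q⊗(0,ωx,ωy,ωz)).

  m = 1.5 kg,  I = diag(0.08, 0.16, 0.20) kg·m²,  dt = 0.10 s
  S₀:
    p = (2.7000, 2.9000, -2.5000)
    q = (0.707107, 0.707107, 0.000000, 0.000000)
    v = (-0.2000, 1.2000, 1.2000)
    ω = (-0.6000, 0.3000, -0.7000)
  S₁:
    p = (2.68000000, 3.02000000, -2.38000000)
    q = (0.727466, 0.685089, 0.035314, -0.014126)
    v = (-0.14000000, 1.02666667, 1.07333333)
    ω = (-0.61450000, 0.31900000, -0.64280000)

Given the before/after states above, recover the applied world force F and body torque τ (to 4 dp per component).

Δv = v₁−v₀ = (0.06000000, -0.17333333, -0.12666667)
F = m·Δv/dt = (0.9000, -2.6000, -1.9000)
Δω = ω₁−ω₀ = (-0.01450000, 0.01900000, 0.05720000)
ω₀×(Iω₀) = (-0.0084, -0.0504, -0.0144)
τ = I·(Δω/dt) + ω₀×(Iω₀) = (-0.0200, -0.0200, 0.1000)

F = (0.9000, -2.6000, -1.9000)
τ = (-0.0200, -0.0200, 0.1000)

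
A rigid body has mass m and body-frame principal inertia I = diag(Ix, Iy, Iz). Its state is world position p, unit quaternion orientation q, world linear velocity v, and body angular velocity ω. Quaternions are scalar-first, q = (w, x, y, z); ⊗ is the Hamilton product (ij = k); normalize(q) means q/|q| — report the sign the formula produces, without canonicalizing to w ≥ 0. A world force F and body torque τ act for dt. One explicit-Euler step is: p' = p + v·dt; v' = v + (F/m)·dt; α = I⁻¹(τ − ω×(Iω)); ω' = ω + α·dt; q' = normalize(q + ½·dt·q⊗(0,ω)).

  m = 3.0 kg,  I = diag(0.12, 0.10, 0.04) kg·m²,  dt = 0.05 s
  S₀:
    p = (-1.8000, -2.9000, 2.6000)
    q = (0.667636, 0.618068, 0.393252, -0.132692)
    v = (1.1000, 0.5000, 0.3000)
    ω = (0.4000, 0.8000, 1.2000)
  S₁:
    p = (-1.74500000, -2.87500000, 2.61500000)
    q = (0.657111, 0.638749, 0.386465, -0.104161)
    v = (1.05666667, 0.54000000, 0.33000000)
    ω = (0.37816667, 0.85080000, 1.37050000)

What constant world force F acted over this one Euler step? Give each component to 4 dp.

v₁ − v₀ = (-0.04333333, 0.04000000, 0.03000000)
m·(v₁−v₀)/dt = (-2.6000, 2.4000, 1.8000)

F = (-2.6000, 2.4000, 1.8000)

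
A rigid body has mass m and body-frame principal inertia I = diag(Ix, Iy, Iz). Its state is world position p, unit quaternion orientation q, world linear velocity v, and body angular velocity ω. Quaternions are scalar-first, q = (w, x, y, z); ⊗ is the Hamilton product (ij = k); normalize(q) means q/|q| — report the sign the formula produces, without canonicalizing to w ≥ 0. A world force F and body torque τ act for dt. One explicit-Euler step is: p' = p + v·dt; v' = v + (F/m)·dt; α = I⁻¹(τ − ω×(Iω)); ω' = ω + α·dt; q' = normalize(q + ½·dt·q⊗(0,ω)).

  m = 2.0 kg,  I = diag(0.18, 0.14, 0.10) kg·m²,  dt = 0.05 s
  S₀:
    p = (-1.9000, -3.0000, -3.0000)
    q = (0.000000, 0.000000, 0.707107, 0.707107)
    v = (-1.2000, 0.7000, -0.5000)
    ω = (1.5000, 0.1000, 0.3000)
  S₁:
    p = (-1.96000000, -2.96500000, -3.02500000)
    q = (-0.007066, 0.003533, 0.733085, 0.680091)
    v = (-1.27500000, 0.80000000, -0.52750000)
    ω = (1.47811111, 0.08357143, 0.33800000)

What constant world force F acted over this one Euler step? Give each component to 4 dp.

F = (-3.0000, 4.0000, -1.1000)

velocity change Δv = (-0.07500000, 0.10000000, -0.02750000)
m·(v₁−v₀)/dt = (-3.0000, 4.0000, -1.1000)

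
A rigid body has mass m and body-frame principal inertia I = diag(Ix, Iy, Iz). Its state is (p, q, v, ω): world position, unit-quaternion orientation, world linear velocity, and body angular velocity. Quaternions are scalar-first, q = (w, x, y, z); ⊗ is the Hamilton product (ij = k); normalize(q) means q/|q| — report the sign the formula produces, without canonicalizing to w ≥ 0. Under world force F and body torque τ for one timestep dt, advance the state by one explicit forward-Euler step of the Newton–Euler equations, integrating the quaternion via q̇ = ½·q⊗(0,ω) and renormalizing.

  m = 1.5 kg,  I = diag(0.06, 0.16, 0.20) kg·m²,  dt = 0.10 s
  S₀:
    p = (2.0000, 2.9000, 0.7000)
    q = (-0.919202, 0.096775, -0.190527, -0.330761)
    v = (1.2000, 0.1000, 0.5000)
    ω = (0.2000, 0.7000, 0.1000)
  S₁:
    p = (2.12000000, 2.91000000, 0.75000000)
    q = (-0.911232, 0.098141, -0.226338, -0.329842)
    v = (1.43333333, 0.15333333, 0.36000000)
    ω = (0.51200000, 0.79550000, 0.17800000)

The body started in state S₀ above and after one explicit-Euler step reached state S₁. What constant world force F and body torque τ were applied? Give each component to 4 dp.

F = (3.5000, 0.8000, -2.1000)
τ = (0.1900, 0.1500, 0.1700)

v₁ − v₀ = (0.23333333, 0.05333333, -0.14000000)
F = m·Δv/dt = (3.5000, 0.8000, -2.1000)
ω₁ − ω₀ = (0.31200000, 0.09550000, 0.07800000)
ω₀×(Iω₀) = (0.0028, -0.0028, 0.0140)
τ = I·(Δω/dt) + ω₀×(Iω₀) = (0.1900, 0.1500, 0.1700)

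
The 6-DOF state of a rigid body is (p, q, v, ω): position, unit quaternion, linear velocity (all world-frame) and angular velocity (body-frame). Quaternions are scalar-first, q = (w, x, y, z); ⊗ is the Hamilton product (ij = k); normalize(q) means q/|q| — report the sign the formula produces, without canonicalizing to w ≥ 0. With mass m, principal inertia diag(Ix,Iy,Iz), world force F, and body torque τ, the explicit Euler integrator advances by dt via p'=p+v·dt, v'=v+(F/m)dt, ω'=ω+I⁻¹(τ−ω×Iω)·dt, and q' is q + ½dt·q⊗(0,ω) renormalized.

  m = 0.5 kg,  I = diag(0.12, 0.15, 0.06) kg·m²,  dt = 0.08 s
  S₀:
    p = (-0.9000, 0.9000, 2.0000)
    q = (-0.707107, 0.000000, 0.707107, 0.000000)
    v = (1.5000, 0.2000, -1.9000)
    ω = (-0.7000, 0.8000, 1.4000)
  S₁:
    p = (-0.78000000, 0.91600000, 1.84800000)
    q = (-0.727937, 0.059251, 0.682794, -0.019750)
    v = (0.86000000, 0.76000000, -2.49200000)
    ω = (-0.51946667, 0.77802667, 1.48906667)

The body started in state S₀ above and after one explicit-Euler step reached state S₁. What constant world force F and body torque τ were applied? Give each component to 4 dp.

v₁ − v₀ = (-0.64000000, 0.56000000, -0.59200000)
F = m·Δv/dt = (-4.0000, 3.5000, -3.7000)
Δω = ω₁−ω₀ = (0.18053333, -0.02197333, 0.08906667)
gyro term ω₀×Iω₀ = (-0.1008, -0.0588, -0.0168)
I·α + gyro = (0.1700, -0.1000, 0.0500)

F = (-4.0000, 3.5000, -3.7000)
τ = (0.1700, -0.1000, 0.0500)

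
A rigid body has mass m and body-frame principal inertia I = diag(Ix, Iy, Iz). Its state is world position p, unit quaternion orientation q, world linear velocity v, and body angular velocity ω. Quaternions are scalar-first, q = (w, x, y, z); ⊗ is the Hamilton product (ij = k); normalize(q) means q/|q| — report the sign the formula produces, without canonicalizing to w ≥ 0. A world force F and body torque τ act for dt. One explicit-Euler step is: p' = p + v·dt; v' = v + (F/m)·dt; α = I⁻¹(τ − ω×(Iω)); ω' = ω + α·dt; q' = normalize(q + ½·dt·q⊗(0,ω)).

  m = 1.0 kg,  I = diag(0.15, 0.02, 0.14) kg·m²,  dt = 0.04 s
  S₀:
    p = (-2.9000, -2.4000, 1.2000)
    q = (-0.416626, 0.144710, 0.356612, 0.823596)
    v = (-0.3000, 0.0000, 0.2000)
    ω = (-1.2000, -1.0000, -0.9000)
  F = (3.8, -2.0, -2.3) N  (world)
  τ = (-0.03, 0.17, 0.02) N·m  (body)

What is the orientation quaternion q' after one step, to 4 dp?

q⊗(0,ω) = (1.2715004, 1.0025964, -0.4414502, 0.6581878)
q + ½dt·q⊗(0,ω), renormalized = (-0.3909, 0.1647, 0.3476, 0.8362)

q' = (-0.3909, 0.1647, 0.3476, 0.8362)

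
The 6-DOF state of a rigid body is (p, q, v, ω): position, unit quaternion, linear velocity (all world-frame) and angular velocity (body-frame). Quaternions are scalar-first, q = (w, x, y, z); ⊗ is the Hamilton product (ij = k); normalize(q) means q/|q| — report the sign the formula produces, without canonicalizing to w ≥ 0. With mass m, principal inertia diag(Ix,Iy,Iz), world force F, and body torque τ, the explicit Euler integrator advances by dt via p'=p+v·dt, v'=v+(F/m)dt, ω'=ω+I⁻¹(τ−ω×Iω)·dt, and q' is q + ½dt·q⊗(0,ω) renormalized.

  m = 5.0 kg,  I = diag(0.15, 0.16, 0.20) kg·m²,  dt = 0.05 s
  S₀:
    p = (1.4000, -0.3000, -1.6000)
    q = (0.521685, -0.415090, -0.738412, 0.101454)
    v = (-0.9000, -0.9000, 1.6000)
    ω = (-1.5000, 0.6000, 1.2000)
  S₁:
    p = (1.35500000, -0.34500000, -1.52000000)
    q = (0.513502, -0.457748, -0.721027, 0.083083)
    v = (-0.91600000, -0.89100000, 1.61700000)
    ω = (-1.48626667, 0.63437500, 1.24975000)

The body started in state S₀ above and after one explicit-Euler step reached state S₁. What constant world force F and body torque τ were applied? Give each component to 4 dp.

Δω = ω₁−ω₀ = (0.01373333, 0.03437500, 0.04975000)
precession coupling = (0.0288, 0.0900, -0.0090)
τ = I·(Δω/dt) + ω₀×(Iω₀) = (0.0700, 0.2000, 0.1900)
velocity change Δv = (-0.01600000, 0.00900000, 0.01700000)
m·(v₁−v₀)/dt = (-1.6000, 0.9000, 1.7000)

F = (-1.6000, 0.9000, 1.7000)
τ = (0.0700, 0.2000, 0.1900)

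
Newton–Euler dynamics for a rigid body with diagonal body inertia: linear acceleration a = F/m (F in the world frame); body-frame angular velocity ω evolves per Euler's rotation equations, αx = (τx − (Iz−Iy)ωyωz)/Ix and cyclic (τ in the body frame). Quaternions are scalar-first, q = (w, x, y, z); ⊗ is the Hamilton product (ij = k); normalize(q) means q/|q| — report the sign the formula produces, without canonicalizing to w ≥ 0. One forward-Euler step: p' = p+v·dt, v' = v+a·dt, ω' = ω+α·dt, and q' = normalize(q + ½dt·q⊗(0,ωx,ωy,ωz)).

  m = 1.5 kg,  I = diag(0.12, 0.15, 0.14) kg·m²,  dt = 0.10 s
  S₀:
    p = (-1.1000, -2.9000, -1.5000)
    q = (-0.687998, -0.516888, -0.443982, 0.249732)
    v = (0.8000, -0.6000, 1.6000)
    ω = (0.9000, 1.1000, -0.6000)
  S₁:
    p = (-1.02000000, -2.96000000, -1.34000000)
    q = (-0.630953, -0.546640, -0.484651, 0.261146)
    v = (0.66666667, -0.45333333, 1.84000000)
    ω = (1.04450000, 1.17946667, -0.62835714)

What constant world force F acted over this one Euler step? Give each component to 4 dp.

v₁ − v₀ = (-0.13333333, 0.14666667, 0.24000000)
F = m·Δv/dt = (-2.0000, 2.2000, 3.6000)

F = (-2.0000, 2.2000, 3.6000)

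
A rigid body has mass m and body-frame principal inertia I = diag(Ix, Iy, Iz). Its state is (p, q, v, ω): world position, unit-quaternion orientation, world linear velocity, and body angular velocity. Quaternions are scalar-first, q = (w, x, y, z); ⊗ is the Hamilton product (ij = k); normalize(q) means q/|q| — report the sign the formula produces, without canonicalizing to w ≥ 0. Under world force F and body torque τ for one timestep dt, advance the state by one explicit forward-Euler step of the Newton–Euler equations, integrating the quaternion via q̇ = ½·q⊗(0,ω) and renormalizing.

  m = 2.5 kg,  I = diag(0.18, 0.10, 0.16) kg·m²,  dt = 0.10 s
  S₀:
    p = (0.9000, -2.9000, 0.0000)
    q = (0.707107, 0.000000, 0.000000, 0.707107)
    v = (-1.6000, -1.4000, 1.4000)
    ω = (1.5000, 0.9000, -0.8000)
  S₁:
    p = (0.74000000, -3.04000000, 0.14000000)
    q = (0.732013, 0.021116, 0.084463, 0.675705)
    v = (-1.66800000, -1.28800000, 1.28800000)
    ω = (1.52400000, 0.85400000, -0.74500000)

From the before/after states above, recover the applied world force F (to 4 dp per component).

v₁ − v₀ = (-0.06800000, 0.11200000, -0.11200000)
F = m·Δv/dt = (-1.7000, 2.8000, -2.8000)

F = (-1.7000, 2.8000, -2.8000)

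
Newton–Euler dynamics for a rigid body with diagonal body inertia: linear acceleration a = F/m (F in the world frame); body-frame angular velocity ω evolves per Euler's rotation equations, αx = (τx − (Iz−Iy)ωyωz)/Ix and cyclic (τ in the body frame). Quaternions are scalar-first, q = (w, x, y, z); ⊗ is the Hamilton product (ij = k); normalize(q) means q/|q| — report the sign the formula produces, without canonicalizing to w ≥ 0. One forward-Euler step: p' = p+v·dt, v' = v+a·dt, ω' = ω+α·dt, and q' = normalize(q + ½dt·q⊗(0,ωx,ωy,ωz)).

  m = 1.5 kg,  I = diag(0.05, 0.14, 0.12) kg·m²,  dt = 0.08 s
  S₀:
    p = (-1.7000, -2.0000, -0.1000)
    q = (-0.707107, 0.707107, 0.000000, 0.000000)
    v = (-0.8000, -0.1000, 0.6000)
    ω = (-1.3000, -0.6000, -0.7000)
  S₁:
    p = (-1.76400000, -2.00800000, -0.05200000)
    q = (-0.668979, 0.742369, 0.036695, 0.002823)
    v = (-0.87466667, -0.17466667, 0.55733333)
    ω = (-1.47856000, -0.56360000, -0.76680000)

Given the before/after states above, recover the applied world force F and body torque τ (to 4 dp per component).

F = (-1.4000, -1.4000, -0.8000)
τ = (-0.1200, 0.0000, -0.0300)

rate change Δω = (-0.17856000, 0.03640000, -0.06680000)
I·α + gyro = (-0.1200, 0.0000, -0.0300)
Δv = v₁−v₀ = (-0.07466667, -0.07466667, -0.04266667)
F = m·Δv/dt = (-1.4000, -1.4000, -0.8000)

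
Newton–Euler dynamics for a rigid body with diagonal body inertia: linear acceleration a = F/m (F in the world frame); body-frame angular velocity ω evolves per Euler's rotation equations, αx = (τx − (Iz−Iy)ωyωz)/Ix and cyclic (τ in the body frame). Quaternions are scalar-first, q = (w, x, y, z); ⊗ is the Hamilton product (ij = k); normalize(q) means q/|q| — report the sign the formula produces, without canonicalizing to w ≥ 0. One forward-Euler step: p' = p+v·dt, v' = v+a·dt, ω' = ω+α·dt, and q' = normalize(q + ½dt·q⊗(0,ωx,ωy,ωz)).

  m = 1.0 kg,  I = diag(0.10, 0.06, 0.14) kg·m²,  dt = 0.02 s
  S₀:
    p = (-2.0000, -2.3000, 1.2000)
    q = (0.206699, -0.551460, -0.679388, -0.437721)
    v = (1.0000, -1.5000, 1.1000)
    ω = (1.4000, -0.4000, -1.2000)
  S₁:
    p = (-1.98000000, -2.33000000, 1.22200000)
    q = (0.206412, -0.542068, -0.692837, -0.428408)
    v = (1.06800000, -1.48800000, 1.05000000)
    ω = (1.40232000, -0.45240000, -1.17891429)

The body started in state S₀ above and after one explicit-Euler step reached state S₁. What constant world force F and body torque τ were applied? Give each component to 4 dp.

v₁ − v₀ = (0.06800000, 0.01200000, -0.05000000)
applied force F = (3.4000, 0.6000, -2.5000)
rate change Δω = (0.00232000, -0.05240000, 0.02108571)
τ = I·(Δω/dt) + ω₀×(Iω₀) = (0.0500, -0.0900, 0.1700)

F = (3.4000, 0.6000, -2.5000)
τ = (0.0500, -0.0900, 0.1700)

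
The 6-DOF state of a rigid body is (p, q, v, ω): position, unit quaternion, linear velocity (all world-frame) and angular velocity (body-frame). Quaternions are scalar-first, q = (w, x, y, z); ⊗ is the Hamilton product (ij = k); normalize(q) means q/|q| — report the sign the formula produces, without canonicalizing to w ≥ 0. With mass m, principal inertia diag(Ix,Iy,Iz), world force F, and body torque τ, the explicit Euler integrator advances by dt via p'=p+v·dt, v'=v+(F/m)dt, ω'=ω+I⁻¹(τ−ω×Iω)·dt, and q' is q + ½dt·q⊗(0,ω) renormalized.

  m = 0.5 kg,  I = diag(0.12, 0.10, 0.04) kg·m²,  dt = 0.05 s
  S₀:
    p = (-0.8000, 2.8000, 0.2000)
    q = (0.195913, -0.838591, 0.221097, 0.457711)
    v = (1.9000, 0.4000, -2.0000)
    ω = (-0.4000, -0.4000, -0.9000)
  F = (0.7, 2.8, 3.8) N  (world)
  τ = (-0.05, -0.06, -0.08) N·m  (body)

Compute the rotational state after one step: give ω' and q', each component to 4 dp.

ω' = (-0.4118, -0.4444, -0.9960)
q' = (0.2000, -0.8407, 0.1956, 0.4637)

precession coupling ω×(Iω) = (-0.0216, 0.0288, -0.0032)
angular accel α = (-0.2367, -0.8880, -1.9200)
ω + α·dt = (-0.4118, -0.4444, -0.9960)
Hamilton product q⊗(0,ω) = (0.1649423, -0.0942681, -1.0161815, 0.2475535)
updated quaternion q' = (0.2000, -0.8407, 0.1956, 0.4637)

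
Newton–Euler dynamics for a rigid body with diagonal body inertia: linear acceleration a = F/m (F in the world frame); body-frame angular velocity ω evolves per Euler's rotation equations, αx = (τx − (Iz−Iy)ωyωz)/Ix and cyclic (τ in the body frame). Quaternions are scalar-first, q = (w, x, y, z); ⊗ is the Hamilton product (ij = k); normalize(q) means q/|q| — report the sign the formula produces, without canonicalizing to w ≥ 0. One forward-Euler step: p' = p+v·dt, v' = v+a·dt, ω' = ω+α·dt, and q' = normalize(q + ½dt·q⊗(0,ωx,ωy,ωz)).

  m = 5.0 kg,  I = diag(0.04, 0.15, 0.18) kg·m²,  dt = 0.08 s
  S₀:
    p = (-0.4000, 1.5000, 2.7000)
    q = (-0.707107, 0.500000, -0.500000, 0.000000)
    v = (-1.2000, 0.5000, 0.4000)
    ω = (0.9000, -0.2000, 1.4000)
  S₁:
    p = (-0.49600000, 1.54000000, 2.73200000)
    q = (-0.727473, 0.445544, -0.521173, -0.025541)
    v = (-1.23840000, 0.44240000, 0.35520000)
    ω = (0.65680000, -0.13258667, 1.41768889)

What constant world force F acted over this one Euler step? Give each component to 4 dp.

velocity change Δv = (-0.03840000, -0.05760000, -0.04480000)
applied force F = (-2.4000, -3.6000, -2.8000)

F = (-2.4000, -3.6000, -2.8000)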